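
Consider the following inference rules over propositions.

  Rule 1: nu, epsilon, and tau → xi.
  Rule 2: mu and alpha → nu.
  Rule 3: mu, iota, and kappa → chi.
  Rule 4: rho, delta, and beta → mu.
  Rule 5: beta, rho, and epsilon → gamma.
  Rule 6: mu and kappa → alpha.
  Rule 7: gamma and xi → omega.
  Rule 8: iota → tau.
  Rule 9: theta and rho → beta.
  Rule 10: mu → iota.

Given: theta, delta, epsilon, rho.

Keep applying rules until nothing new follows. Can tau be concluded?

Yes

From theta and rho, Rule 9 gives beta.
rho, delta, and beta hold, so mu follows (Rule 4).
mu holds, so iota follows (Rule 10).
From iota, Rule 8 gives tau.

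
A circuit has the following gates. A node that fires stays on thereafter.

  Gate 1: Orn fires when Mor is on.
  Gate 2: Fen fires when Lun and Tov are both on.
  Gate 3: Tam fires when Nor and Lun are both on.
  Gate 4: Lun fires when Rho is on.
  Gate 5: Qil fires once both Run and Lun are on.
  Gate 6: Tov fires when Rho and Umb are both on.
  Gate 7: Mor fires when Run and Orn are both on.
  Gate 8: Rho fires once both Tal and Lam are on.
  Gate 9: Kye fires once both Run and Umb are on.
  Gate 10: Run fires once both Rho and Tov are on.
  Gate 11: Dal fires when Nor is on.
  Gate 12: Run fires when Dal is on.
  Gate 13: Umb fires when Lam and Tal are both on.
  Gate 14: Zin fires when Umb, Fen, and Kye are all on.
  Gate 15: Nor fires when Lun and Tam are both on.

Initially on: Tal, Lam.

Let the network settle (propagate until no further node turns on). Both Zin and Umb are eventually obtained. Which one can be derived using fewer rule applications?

Umb: Lam and Tal are on, so Umb fires (Gate 13). [1 rule application]
Zin: Gate 8: Tal and Lam on → Rho on. Gate 13: Lam and Tal on → Umb on. Gate 4: Rho on → Lun on. Gate 6: Rho and Umb on → Tov on. Gate 2: Lun and Tov on → Fen on. Rho and Tov are on, so Run fires (Gate 10). Gate 9: Run and Umb on → Kye on. Gate 14: Umb, Fen, and Kye on → Zin on. [8 rule applications]
Umb needs fewer.

Umb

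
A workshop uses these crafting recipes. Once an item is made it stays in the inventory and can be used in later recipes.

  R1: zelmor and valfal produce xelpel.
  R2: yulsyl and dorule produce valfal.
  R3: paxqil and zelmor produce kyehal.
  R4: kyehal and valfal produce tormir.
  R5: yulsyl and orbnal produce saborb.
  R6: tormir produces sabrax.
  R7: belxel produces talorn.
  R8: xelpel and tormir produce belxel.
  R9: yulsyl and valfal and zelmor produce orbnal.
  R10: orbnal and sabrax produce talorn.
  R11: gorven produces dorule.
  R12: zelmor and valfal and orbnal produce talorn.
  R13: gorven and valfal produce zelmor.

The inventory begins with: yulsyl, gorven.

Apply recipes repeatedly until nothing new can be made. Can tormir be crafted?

No

tormir would need kyehal and valfal (R4), but kyehal is never obtained.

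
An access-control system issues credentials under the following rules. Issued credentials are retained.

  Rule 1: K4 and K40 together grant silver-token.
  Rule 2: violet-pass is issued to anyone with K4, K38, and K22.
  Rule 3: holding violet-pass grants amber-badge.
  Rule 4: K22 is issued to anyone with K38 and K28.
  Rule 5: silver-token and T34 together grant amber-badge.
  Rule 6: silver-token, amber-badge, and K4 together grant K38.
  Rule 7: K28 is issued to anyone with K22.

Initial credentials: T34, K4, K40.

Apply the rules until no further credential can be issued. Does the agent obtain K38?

Yes

Holding K4 and K40 grants silver-token (Rule 1).
Holding silver-token and T34 grants amber-badge (Rule 5).
Holding silver-token, amber-badge, and K4 grants K38 (Rule 6).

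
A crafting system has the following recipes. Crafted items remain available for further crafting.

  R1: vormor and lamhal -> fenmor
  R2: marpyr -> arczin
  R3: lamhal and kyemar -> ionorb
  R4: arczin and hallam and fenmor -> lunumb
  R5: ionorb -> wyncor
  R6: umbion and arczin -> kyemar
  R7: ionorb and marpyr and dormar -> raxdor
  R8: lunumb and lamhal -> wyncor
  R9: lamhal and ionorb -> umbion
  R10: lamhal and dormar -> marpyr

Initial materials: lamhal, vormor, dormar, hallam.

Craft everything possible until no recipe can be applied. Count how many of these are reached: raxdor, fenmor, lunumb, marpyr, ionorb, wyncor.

4

vormor and lamhal -> fenmor (R1).
Using R10, lamhal and dormar make marpyr.
marpyr -> arczin (R2).
Using R4, arczin, hallam, and fenmor make lunumb.
lunumb and lamhal -> wyncor (R8).
raxdor would need ionorb, marpyr, and dormar (R7), but ionorb is never obtained.
fenmor: reached.
lunumb: reached.
marpyr: reached.
ionorb would need lamhal and kyemar (R3), but kyemar is never obtained.
wyncor: reached.
Reached: fenmor, lunumb, marpyr, and wyncor — 4 of the 6.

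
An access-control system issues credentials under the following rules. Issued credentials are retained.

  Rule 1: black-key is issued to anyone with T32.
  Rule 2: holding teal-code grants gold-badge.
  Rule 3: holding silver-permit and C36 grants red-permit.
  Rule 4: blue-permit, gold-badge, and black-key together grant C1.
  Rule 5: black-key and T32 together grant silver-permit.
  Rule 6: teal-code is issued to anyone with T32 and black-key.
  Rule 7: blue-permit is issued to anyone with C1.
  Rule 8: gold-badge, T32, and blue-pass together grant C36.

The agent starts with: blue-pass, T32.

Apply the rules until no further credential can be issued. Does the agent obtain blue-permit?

blue-permit would need C1 (Rule 7), but C1 is never granted.

No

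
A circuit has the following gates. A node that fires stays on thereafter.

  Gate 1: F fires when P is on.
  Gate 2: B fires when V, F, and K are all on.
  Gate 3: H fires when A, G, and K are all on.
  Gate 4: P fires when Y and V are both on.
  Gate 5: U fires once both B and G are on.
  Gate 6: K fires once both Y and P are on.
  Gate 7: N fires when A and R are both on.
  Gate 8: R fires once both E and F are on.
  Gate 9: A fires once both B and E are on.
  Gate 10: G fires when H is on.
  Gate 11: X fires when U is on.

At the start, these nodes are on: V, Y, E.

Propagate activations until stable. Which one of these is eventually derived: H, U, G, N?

Gate 4: Y and V on → P on.
Y and P are on, so K fires (Gate 6).
P is on, so F fires (Gate 1).
V, F, and K are on, so B fires (Gate 2).
Gate 8: E and F on → R on.
B and E are on, so A fires (Gate 9).
Gate 7: A and R on → N on.
G would need H (Gate 10), but H never turns on. U would need B and G (Gate 5), but G never turns on. H would need A, G, and K (Gate 3), but G never turns on.

N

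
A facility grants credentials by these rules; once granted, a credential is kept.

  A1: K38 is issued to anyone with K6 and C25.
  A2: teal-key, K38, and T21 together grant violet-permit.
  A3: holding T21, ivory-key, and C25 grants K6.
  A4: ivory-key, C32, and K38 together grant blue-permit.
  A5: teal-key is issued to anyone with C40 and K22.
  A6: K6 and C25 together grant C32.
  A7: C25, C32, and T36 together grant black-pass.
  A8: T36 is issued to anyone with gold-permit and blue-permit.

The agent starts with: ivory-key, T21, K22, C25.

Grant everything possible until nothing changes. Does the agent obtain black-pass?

No

black-pass would need C25, C32, and T36 (A7), but T36 is never granted.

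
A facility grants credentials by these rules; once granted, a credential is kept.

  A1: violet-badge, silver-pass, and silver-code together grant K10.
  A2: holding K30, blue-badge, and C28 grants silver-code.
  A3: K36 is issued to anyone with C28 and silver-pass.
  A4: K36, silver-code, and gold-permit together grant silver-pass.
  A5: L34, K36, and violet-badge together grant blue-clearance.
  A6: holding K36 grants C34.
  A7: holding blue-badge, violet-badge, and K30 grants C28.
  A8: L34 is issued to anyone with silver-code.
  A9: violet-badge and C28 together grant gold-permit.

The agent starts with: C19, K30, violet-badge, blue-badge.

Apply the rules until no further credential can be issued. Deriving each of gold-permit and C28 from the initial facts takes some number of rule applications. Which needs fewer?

C28: Holding blue-badge, violet-badge, and K30 grants C28 (A7). [1 rule application]
gold-permit: Holding blue-badge, violet-badge, and K30 grants C28 (A7). Holding violet-badge and C28 grants gold-permit (A9). [2 rule applications]
C28 needs fewer.

C28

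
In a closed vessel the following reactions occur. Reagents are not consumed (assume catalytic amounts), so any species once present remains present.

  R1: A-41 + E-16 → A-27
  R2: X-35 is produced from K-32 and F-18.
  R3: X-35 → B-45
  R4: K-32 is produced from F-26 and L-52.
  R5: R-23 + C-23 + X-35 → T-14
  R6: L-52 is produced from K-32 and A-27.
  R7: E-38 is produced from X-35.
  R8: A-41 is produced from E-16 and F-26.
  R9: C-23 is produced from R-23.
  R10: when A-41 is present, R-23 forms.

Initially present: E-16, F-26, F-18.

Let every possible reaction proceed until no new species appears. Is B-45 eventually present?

B-45 would need X-35 (R3), but X-35 never forms.

No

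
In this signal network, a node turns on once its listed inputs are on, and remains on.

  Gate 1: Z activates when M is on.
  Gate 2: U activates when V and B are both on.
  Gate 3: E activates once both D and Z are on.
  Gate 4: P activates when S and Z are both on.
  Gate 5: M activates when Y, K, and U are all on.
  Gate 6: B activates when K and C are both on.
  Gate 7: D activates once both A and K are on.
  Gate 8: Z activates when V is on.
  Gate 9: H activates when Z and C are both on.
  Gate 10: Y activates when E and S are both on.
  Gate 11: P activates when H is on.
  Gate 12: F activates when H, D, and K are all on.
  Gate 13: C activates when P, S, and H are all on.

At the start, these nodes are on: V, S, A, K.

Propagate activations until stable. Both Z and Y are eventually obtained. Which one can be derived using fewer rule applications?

Z

Z: V is on, so Z activates (Gate 8). [1 rule application]
Y: V is on, so Z activates (Gate 8). Gate 7: A and K on → D on. D and Z are on, so E activates (Gate 3). Gate 10: E and S on → Y on. [4 rule applications]
Z needs fewer.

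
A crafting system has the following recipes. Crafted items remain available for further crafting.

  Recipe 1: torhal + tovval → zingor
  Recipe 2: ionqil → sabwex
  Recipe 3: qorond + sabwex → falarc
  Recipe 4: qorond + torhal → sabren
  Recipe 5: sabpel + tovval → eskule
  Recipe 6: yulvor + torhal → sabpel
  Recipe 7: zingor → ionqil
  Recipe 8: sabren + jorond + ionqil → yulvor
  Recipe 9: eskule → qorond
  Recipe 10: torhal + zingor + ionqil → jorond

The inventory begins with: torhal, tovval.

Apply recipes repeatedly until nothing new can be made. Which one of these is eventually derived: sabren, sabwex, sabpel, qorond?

Using Recipe 1, torhal and tovval make zingor.
zingor → ionqil (Recipe 7).
ionqil → sabwex (Recipe 2).
qorond would need eskule (Recipe 9), but eskule is never obtained. sabren would need qorond and torhal (Recipe 4), but qorond is never obtained. sabpel would need yulvor and torhal (Recipe 6), but yulvor is never obtained.

sabwex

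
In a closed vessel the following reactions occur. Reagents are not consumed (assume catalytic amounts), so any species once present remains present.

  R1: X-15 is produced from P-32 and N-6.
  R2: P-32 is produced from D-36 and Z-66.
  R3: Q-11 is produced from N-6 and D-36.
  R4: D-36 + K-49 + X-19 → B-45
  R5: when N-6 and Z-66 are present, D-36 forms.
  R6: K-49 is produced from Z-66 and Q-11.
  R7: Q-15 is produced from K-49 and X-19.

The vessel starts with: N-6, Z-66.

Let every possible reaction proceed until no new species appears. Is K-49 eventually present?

N-6 and Z-66 present → D-36 forms (R5).
N-6 and D-36 present → Q-11 forms (R3).
Z-66 and Q-11 present → K-49 forms (R6).

Yes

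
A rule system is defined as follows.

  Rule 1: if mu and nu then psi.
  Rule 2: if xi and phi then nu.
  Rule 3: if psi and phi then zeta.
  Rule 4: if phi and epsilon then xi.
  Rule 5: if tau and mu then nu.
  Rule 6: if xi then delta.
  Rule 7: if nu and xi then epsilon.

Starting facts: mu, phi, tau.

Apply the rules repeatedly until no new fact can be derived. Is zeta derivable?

Yes

From tau and mu, Rule 5 gives nu.
From mu and nu, Rule 1 gives psi.
psi and phi hold, so zeta follows (Rule 3).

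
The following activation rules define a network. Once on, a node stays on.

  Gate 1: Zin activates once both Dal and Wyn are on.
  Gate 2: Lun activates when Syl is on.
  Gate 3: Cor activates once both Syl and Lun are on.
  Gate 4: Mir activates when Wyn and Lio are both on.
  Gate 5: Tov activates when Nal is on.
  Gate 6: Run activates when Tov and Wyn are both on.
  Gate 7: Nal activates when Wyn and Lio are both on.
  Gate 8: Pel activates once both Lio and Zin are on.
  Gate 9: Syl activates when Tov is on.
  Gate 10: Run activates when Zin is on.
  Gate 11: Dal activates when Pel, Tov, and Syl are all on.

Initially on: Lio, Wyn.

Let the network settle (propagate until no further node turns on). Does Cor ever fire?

Wyn and Lio are on, so Nal activates (Gate 7).
Nal is on, so Tov activates (Gate 5).
Tov is on, so Syl activates (Gate 9).
Syl is on, so Lun activates (Gate 2).
Syl and Lun are on, so Cor activates (Gate 3).

Yes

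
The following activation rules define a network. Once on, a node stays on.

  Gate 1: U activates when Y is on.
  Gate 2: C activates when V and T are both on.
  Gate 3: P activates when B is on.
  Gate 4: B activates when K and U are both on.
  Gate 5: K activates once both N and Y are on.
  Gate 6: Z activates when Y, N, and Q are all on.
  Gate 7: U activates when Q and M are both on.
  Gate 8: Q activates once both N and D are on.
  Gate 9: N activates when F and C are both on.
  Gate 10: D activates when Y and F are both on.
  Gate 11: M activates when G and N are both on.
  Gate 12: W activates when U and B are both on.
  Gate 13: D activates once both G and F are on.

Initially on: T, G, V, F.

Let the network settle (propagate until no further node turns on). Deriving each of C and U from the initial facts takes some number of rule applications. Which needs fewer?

C

C: Gate 2: V and T on → C on. [1 rule application]
U: V and T are on, so C activates (Gate 2). G and F are on, so D activates (Gate 13). F and C are on, so N activates (Gate 9). N and D are on, so Q activates (Gate 8). Gate 11: G and N on → M on. Q and M are on, so U activates (Gate 7). [6 rule applications]
C needs fewer.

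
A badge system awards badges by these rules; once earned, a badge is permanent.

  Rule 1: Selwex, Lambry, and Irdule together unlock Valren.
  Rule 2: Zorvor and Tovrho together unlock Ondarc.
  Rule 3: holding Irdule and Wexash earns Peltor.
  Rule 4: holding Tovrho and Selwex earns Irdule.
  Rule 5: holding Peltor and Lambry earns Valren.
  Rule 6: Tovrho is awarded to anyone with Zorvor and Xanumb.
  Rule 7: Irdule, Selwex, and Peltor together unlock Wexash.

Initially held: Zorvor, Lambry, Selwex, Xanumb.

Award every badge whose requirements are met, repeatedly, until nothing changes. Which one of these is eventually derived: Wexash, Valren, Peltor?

With Zorvor and Xanumb, Tovrho is earned (Rule 6).
With Tovrho and Selwex, Irdule is earned (Rule 4).
With Selwex, Lambry, and Irdule, Valren is earned (Rule 1).
Peltor would need Irdule and Wexash (Rule 3), but Wexash is never earned. Wexash would need Irdule, Selwex, and Peltor (Rule 7), but Peltor is never earned.

Valren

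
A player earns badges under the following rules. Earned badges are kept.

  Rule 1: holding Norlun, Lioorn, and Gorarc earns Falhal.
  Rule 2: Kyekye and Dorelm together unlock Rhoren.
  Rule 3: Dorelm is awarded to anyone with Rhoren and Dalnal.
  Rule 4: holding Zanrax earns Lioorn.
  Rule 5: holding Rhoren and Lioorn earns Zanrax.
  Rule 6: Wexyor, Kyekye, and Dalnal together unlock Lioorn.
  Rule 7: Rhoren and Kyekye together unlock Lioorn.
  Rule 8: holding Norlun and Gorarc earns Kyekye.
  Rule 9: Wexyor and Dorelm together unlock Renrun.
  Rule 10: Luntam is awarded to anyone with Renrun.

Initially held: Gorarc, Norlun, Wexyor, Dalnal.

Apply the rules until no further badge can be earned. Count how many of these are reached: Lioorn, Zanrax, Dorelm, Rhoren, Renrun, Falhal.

With Norlun and Gorarc, Kyekye is earned (Rule 8).
With Wexyor, Kyekye, and Dalnal, Lioorn is earned (Rule 6).
With Norlun, Lioorn, and Gorarc, Falhal is earned (Rule 1).
Lioorn: reached.
Zanrax would need Rhoren and Lioorn (Rule 5), but Rhoren is never earned.
Dorelm would need Rhoren and Dalnal (Rule 3), but Rhoren is never earned.
Rhoren would need Kyekye and Dorelm (Rule 2), but Dorelm is never earned.
Renrun would need Wexyor and Dorelm (Rule 9), but Dorelm is never earned.
Falhal: reached.
Reached: Lioorn and Falhal — 2 of the 6.

2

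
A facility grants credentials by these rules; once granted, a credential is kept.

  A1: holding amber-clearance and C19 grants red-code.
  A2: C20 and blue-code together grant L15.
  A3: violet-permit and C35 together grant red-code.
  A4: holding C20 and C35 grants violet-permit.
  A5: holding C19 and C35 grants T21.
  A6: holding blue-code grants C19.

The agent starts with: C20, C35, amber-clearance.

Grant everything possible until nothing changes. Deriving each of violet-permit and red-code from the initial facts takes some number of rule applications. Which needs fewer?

violet-permit

violet-permit: Holding C20 and C35 grants violet-permit (A4). [1 rule application]
red-code: Holding C20 and C35 grants violet-permit (A4). Holding violet-permit and C35 grants red-code (A3). [2 rule applications]
violet-permit needs fewer.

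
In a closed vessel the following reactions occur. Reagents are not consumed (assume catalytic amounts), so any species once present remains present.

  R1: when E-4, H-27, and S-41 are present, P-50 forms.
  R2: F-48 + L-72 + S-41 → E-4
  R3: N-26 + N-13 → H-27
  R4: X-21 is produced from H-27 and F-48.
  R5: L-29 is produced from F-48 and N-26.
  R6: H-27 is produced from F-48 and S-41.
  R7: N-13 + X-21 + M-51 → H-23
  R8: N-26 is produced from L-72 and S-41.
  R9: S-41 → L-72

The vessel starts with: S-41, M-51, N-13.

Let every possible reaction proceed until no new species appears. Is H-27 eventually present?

Yes

S-41 present → L-72 forms (R9).
L-72 and S-41 present → N-26 forms (R8).
N-26 and N-13 present → H-27 forms (R3).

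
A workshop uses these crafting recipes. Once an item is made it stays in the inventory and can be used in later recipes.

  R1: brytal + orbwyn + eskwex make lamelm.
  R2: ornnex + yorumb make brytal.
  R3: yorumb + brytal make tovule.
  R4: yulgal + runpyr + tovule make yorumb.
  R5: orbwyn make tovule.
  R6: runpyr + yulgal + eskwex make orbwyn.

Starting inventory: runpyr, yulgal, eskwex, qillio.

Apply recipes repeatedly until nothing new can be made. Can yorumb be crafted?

Yes

runpyr + yulgal + eskwex → orbwyn (R6).
orbwyn → tovule (R5).
yulgal + runpyr + tovule → yorumb (R4).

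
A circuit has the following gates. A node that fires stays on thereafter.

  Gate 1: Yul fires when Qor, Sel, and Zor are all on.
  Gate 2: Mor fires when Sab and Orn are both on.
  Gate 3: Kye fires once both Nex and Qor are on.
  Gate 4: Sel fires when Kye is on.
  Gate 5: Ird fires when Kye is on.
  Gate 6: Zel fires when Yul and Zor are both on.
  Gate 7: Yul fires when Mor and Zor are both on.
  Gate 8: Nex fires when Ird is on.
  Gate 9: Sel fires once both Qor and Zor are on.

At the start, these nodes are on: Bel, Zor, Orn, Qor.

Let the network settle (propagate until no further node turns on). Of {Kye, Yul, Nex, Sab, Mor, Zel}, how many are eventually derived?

2

Gate 9: Qor and Zor on → Sel on.
Qor, Sel, and Zor are on, so Yul fires (Gate 1).
Gate 6: Yul and Zor on → Zel on.
Kye would need Nex and Qor (Gate 3), but Nex never turns on.
Yul: reached.
Nex would need Ird (Gate 8), but Ird never turns on.
No rule produces Sab, and it is not given.
Mor would need Sab and Orn (Gate 2), but Sab never turns on.
Zel: reached.
Reached: Yul and Zel — 2 of the 6.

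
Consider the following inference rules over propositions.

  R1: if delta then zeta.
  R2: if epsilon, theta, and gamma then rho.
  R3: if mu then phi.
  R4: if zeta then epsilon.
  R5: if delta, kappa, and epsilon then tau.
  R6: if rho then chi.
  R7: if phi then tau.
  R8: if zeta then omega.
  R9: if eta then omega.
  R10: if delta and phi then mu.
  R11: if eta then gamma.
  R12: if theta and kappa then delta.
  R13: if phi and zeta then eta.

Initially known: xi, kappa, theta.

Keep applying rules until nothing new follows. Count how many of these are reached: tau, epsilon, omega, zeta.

4

From theta and kappa, R12 gives delta.
From delta, R1 gives zeta.
zeta holds, so omega follows (R8).
zeta holds, so epsilon follows (R4).
From delta, kappa, and epsilon, R5 gives tau.
tau: reached.
epsilon: reached.
omega: reached.
zeta: reached.
All 4 are reached.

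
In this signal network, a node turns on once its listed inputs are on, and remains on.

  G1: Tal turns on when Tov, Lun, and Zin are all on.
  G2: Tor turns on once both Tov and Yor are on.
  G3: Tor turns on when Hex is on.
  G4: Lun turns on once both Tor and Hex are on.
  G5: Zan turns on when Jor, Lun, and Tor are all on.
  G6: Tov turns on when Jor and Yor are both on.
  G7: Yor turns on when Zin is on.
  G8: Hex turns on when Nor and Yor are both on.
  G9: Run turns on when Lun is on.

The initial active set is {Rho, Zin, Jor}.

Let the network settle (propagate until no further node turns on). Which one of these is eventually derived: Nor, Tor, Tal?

Zin is on, so Yor turns on (G7).
Jor and Yor are on, so Tov turns on (G6).
G2: Tov and Yor on → Tor on.
No rule produces Nor, and it is not given. Tal would need Tov, Lun, and Zin (G1), but Lun never turns on.

Tor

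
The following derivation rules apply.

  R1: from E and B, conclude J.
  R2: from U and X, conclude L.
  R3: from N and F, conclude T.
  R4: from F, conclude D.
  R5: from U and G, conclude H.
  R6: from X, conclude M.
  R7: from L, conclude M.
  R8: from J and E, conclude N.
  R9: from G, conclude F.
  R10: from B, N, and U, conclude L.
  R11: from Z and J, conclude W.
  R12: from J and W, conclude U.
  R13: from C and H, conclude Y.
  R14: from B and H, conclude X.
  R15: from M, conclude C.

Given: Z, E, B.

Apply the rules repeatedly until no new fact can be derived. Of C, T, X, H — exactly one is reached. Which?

From E and B, R1 gives J.
From J and E, R8 gives N.
Z and J hold, so W follows (R11).
From J and W, R12 gives U.
B, N, and U hold, so L follows (R10).
From L, R7 gives M.
From M, R15 gives C.
X would need B and H (R14), but H is never established. T would need N and F (R3), but F is never established. H would need U and G (R5), but G is never established.

C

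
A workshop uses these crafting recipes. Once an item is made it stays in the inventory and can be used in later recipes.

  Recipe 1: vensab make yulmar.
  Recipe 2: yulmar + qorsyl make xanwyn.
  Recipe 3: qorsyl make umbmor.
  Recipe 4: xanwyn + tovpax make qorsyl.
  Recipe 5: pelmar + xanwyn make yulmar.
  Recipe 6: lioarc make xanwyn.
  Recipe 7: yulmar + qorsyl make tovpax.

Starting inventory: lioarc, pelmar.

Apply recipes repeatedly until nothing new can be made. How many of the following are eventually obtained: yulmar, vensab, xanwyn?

2

Using Recipe 6, lioarc makes xanwyn.
pelmar + xanwyn → yulmar (Recipe 5).
yulmar: reached.
No rule produces vensab, and it is not given.
xanwyn: reached.
Reached: yulmar and xanwyn — 2 of the 3.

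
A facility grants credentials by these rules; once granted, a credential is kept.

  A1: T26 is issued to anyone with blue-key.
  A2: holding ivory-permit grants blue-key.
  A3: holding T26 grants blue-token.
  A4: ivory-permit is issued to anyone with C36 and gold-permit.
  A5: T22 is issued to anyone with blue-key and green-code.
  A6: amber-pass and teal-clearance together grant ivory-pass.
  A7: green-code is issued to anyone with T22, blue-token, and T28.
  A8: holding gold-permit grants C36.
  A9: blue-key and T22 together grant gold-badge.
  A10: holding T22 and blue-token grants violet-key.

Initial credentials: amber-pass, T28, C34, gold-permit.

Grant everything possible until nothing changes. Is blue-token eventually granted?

Yes

Holding gold-permit grants C36 (A8).
Holding C36 and gold-permit grants ivory-permit (A4).
Holding ivory-permit grants blue-key (A2).
Holding blue-key grants T26 (A1).
Holding T26 grants blue-token (A3).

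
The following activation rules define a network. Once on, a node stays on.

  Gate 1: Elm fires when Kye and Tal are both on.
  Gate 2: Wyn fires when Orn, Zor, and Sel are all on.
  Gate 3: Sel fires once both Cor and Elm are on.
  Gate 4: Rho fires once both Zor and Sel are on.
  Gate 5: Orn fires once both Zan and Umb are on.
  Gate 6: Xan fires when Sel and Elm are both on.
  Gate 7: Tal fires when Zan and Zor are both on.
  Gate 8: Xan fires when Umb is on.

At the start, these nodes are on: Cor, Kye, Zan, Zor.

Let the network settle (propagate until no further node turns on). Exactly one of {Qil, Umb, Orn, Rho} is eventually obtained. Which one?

Zan and Zor are on, so Tal fires (Gate 7).
Kye and Tal are on, so Elm fires (Gate 1).
Gate 3: Cor and Elm on → Sel on.
Zor and Sel are on, so Rho fires (Gate 4).
No rule produces Umb, and it is not given. Orn would need Zan and Umb (Gate 5), but Umb never turns on. No rule produces Qil, and it is not given.

Rho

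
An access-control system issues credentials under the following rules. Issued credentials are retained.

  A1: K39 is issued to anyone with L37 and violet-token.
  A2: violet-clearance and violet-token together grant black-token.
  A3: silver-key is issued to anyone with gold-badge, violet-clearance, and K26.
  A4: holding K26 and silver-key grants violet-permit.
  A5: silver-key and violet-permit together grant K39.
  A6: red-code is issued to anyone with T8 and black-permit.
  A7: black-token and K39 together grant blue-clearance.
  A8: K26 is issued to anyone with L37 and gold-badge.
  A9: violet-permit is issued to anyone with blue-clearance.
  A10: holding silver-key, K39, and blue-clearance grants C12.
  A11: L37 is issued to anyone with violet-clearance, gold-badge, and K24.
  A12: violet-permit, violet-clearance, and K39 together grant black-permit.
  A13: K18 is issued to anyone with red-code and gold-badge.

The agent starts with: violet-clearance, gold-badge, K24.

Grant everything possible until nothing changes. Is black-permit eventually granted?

Yes

Holding violet-clearance, gold-badge, and K24 grants L37 (A11).
Holding L37 and gold-badge grants K26 (A8).
Holding gold-badge, violet-clearance, and K26 grants silver-key (A3).
Holding K26 and silver-key grants violet-permit (A4).
Holding silver-key and violet-permit grants K39 (A5).
Holding violet-permit, violet-clearance, and K39 grants black-permit (A12).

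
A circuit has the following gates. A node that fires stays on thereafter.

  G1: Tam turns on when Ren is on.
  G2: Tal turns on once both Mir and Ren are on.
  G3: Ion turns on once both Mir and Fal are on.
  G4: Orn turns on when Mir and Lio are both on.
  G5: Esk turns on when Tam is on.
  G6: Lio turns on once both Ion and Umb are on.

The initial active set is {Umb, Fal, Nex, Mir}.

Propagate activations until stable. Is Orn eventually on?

Yes

G3: Mir and Fal on → Ion on.
G6: Ion and Umb on → Lio on.
Mir and Lio are on, so Orn turns on (G4).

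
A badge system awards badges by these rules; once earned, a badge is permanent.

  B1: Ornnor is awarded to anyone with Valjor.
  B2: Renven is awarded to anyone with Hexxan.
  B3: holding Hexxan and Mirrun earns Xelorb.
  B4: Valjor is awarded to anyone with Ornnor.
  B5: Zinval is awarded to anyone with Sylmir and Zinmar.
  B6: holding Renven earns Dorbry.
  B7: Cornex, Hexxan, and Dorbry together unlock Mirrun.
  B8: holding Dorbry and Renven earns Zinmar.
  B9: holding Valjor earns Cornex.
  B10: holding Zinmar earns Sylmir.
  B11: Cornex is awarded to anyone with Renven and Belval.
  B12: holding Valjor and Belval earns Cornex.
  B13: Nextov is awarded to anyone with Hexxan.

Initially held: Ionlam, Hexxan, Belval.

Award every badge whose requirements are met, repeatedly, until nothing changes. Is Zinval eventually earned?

With Hexxan, Renven is earned (B2).
With Renven, Dorbry is earned (B6).
With Dorbry and Renven, Zinmar is earned (B8).
With Zinmar, Sylmir is earned (B10).
With Sylmir and Zinmar, Zinval is earned (B5).

Yes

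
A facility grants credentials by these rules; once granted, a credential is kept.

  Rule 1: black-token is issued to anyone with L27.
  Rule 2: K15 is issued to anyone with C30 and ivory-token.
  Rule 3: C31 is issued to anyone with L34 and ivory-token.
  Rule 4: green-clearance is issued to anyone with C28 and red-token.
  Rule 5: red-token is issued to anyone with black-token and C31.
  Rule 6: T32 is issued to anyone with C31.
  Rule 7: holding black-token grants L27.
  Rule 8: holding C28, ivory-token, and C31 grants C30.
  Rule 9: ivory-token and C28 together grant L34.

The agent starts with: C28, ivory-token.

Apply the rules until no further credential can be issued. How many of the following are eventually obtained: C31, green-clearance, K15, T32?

Holding ivory-token and C28 grants L34 (Rule 9).
Holding L34 and ivory-token grants C31 (Rule 3).
Holding C28, ivory-token, and C31 grants C30 (Rule 8).
Holding C31 grants T32 (Rule 6).
Holding C30 and ivory-token grants K15 (Rule 2).
C31: reached.
green-clearance would need C28 and red-token (Rule 4), but red-token is never granted.
K15: reached.
T32: reached.
Reached: C31, K15, and T32 — 3 of the 4.

3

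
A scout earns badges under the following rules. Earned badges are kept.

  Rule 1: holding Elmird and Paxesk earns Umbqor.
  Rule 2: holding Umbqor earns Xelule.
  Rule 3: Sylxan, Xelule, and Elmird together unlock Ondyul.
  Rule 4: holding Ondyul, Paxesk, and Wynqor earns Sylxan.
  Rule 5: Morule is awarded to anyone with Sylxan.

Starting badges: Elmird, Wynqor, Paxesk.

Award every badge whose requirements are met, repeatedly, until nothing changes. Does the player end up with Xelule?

With Elmird and Paxesk, Umbqor is earned (Rule 1).
With Umbqor, Xelule is earned (Rule 2).

Yes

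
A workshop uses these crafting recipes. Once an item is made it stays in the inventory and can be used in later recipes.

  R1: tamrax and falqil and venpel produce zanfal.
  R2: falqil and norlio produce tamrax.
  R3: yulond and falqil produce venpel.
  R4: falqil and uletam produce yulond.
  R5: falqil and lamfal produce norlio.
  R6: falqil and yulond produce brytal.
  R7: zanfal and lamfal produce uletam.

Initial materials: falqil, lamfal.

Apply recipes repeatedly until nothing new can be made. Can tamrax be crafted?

falqil and lamfal → norlio (R5).
falqil and norlio → tamrax (R2).

Yes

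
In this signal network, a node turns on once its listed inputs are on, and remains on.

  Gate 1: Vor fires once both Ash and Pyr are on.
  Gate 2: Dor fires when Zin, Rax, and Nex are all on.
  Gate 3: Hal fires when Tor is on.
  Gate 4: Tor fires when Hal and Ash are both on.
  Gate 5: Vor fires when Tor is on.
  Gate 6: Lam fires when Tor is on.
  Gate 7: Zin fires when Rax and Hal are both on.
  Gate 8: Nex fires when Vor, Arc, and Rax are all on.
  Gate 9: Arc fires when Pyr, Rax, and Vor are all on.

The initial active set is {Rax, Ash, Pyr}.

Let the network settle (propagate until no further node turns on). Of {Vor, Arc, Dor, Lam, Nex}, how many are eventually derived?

3

Ash and Pyr are on, so Vor fires (Gate 1).
Gate 9: Pyr, Rax, and Vor on → Arc on.
Vor, Arc, and Rax are on, so Nex fires (Gate 8).
Vor: reached.
Arc: reached.
Dor would need Zin, Rax, and Nex (Gate 2), but Zin never turns on.
Lam would need Tor (Gate 6), but Tor never turns on.
Nex: reached.
Reached: Vor, Arc, and Nex — 3 of the 5.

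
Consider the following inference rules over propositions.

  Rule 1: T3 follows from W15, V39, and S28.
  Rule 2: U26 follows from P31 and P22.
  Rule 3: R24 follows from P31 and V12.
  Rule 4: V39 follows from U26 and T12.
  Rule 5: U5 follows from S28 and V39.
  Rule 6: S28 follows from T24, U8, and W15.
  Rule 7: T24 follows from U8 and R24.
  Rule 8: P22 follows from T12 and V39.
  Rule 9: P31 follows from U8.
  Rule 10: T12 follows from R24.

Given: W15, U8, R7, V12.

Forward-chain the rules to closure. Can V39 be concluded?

No

V39 would need U26 and T12 (Rule 4), but U26 is never established.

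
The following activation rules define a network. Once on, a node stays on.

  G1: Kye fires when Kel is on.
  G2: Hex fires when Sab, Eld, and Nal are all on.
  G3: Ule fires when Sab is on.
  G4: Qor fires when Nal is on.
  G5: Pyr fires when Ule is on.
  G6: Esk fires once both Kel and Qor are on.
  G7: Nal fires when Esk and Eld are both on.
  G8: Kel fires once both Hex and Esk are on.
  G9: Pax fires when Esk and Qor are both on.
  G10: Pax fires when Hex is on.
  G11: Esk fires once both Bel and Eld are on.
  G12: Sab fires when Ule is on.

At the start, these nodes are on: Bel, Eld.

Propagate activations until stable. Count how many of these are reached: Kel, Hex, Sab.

0

Kel would need Hex and Esk (G8), but Hex never turns on.
Hex would need Sab, Eld, and Nal (G2), but Sab never turns on.
Sab would need Ule (G12), but Ule never turns on.
None of the 3 are reached.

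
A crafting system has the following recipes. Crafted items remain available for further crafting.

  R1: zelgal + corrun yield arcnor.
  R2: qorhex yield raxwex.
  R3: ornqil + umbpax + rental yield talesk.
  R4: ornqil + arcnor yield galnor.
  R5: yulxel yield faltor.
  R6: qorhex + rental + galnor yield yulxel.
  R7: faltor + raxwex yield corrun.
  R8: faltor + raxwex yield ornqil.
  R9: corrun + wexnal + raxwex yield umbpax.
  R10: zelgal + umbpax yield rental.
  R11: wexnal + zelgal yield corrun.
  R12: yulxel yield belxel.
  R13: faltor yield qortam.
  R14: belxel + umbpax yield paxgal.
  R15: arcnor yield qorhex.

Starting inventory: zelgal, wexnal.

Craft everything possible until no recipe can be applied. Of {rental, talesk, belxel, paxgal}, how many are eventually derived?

Using R11, wexnal and zelgal make corrun.
zelgal + corrun → arcnor (R1).
arcnor → qorhex (R15).
qorhex → raxwex (R2).
Using R9, corrun, wexnal, and raxwex make umbpax.
Using R10, zelgal and umbpax make rental.
rental: reached.
talesk would need ornqil, umbpax, and rental (R3), but ornqil is never obtained.
belxel would need yulxel (R12), but yulxel is never obtained.
paxgal would need belxel and umbpax (R14), but belxel is never obtained.
Reached: rental — 1 of the 4.

1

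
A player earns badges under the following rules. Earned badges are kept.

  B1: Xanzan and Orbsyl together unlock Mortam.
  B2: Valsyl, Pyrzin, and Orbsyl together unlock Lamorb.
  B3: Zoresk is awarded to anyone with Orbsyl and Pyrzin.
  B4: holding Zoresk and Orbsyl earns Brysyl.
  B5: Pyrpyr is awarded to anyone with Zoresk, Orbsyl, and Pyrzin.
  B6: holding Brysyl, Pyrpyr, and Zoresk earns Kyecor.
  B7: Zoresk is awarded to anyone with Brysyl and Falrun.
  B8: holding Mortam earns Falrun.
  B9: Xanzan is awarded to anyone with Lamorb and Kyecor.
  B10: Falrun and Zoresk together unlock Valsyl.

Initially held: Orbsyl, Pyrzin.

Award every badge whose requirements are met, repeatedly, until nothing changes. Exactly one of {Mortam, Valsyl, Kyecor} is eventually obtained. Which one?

Kyecor

With Orbsyl and Pyrzin, Zoresk is earned (B3).
With Zoresk, Orbsyl, and Pyrzin, Pyrpyr is earned (B5).
With Zoresk and Orbsyl, Brysyl is earned (B4).
With Brysyl, Pyrpyr, and Zoresk, Kyecor is earned (B6).
Valsyl would need Falrun and Zoresk (B10), but Falrun is never earned. Mortam would need Xanzan and Orbsyl (B1), but Xanzan is never earned.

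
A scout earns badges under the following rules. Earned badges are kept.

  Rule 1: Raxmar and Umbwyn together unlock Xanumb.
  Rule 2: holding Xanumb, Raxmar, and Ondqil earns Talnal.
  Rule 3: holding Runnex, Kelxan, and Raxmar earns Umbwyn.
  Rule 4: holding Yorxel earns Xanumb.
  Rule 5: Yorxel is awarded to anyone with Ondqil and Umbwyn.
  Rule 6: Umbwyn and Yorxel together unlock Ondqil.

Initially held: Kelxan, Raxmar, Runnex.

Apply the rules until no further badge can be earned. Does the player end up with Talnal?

No

Talnal would need Xanumb, Raxmar, and Ondqil (Rule 2), but Ondqil is never earned.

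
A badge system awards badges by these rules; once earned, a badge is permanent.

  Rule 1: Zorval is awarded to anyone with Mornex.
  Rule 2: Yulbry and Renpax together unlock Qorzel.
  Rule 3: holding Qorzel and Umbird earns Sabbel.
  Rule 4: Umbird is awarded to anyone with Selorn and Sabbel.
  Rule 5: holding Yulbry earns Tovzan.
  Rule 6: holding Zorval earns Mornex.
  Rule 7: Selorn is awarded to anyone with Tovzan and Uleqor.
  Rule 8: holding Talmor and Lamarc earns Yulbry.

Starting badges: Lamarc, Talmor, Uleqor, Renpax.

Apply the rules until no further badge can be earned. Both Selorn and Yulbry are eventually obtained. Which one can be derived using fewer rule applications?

Yulbry: With Talmor and Lamarc, Yulbry is earned (Rule 8). [1 rule application]
Selorn: With Talmor and Lamarc, Yulbry is earned (Rule 8). With Yulbry, Tovzan is earned (Rule 5). With Tovzan and Uleqor, Selorn is earned (Rule 7). [3 rule applications]
Yulbry needs fewer.

Yulbry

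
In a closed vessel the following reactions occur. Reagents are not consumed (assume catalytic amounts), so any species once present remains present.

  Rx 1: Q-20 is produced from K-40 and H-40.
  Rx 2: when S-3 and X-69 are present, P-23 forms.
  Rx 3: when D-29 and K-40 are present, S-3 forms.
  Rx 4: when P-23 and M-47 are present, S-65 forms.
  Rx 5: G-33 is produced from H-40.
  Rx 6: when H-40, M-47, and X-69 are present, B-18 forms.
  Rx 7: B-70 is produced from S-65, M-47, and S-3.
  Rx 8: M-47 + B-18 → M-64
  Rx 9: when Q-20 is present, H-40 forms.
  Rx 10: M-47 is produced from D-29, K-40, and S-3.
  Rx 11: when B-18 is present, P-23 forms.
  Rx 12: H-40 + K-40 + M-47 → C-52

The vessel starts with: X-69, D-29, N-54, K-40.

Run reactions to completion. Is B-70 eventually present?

D-29 and K-40 present → S-3 forms (Rx 3).
D-29, K-40, and S-3 present → M-47 forms (Rx 10).
S-3 and X-69 present → P-23 forms (Rx 2).
P-23 and M-47 present → S-65 forms (Rx 4).
S-65, M-47, and S-3 present → B-70 forms (Rx 7).

Yes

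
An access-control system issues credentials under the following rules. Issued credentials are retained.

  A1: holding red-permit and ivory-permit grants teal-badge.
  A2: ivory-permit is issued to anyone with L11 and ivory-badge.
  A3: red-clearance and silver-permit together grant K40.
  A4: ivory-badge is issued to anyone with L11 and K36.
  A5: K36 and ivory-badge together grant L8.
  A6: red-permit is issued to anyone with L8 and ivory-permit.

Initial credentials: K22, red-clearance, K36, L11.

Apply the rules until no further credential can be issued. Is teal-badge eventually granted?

Holding L11 and K36 grants ivory-badge (A4).
Holding L11 and ivory-badge grants ivory-permit (A2).
Holding K36 and ivory-badge grants L8 (A5).
Holding L8 and ivory-permit grants red-permit (A6).
Holding red-permit and ivory-permit grants teal-badge (A1).

Yes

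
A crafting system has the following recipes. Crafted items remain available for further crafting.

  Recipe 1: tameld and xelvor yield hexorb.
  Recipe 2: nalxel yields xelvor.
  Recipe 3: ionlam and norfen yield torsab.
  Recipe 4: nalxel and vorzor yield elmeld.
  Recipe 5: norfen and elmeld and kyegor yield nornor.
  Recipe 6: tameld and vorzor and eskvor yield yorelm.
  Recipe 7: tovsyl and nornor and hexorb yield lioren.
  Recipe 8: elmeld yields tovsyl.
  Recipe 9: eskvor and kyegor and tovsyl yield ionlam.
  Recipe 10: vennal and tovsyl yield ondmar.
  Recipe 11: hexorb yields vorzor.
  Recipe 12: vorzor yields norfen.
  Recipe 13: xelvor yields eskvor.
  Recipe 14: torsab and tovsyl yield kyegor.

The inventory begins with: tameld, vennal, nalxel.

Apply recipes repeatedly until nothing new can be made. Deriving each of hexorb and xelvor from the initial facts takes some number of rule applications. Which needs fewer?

xelvor: Using Recipe 2, nalxel makes xelvor. [1 rule application]
hexorb: nalxel → xelvor (Recipe 2). Using Recipe 1, tameld and xelvor make hexorb. [2 rule applications]
xelvor needs fewer.

xelvor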